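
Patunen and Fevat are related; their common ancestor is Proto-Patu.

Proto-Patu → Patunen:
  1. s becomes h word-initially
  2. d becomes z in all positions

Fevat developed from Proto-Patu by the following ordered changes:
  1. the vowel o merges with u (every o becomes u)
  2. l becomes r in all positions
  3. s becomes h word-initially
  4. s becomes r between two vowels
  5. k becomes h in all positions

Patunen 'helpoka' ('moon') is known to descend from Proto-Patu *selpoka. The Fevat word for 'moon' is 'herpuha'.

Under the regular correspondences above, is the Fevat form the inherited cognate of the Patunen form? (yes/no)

Derive the expected Fevat reflex of *selpoka:
Fevat: start from *selpoka.
  rule 1 (vowel merger): selpoka → selpuka
  rule 2 (unconditioned shift): selpuka → serpuka
  rule 3 (debuccalisation): serpuka → herpuka
  rule 4: no change — herpuka
  rule 5 (unconditioned shift): herpuka → herpuha
  ⇒ Fevat herpuha
Fevat 'herpuha' matches the regular reflex exactly, so the pair is cognate.

yes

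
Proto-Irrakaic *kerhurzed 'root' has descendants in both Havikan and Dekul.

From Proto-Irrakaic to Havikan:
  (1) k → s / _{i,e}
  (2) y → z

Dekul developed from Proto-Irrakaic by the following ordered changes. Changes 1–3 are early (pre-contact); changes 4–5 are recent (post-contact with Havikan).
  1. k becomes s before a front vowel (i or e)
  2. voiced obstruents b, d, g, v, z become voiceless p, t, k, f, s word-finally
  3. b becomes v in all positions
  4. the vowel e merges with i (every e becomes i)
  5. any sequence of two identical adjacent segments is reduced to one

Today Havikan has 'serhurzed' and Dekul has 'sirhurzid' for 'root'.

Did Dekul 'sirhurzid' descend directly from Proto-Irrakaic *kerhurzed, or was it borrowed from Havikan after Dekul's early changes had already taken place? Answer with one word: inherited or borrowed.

borrowed

If inherited, *kerhurzed would pass through all of Dekul's changes:
Dekul: *kerhurzed > serhurzed > serhurzet > sirhurzit  (by palatalisation, final devoicing, vowel merger)
If borrowed from Havikan 'serhurzed' after the early changes, it would undergo only the recent ones:
  rule 4 (vowel merger): serhurzed → sirhurzid
  rule 5 (degemination): no change (sirhurzid)
  ⇒ as a loan: sirhurzid
Dekul 'sirhurzid' matches the loan outcome 'sirhurzid', not the inherited 'sirhurzit' — it skipped the early Dekul changes, so it was borrowed from Havikan.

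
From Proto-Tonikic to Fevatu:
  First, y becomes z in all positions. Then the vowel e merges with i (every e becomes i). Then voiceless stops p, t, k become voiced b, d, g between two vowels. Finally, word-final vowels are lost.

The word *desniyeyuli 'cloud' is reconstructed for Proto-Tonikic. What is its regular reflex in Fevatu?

disnizizul

Fevatu: start from *desniyeyuli.
  rule 1 (unconditioned shift): desniyeyuli → desnizezuli
  rule 2 (vowel merger): desnizezuli → disnizizuli
  rule 3: no change — disnizizuli
  rule 4 (apocope): disnizizuli → disnizizul
  ⇒ Fevatu disnizizul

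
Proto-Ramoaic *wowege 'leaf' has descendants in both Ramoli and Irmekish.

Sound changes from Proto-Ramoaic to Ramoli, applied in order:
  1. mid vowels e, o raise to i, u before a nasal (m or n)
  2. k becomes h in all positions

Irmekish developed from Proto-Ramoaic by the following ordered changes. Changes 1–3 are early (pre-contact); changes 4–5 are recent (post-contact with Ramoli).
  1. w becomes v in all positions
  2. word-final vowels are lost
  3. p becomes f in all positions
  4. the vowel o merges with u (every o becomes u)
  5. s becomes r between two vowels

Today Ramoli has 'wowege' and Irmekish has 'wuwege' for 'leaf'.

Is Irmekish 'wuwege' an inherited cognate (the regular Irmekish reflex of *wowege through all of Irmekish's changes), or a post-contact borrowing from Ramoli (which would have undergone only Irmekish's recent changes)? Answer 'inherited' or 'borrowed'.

borrowed

If inherited, *wowege would pass through all of Irmekish's changes:
Irmekish: *wowege
  wowege → vovege   [unconditioned shift]
  vovege → voveg   [apocope]
  voveg (rule 3 does not apply)
  voveg → vuveg   [vowel merger]
  vuveg (rule 5 does not apply)
  giving Irmekish vuveg.
If borrowed from Ramoli 'wowege' after the early changes, it would undergo only the recent ones:
  rule 4 (vowel merger): wowege → wuwege
  rule 5 (rhotacism): no change (wuwege)
  ⇒ as a loan: wuwege
Irmekish 'wuwege' matches the loan outcome 'wuwege', not the inherited 'vuveg' — it skipped the early Irmekish changes, so it was borrowed from Ramoli.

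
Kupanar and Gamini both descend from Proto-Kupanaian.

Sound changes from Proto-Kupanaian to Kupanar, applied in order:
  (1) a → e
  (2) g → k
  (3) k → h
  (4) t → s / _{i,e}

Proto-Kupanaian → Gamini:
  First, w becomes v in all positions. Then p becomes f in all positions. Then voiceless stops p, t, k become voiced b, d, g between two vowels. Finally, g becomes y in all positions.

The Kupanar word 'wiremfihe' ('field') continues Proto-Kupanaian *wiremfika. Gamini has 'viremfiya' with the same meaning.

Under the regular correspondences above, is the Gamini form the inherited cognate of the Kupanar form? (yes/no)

Derive the expected Gamini reflex of *wiremfika:
Gamini: *wiremfika
  wiremfika → viremfika   [unconditioned shift]
  viremfika (rule 2 does not apply)
  viremfika → viremfiga   [intervocalic voicing]
  viremfiga → viremfiya   [unconditioned shift]
  giving Gamini viremfiya.
Gamini 'viremfiya' matches the regular reflex exactly, so the pair is cognate.

yes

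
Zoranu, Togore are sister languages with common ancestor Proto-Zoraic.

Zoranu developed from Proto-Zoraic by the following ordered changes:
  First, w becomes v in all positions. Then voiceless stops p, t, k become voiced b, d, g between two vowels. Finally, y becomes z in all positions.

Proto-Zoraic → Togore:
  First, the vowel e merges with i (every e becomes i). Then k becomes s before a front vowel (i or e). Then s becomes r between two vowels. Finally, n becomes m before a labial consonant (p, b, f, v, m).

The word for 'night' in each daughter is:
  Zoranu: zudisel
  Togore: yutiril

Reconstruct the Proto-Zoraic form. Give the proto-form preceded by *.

*yutisel

Position 3: Zoranu has d, Togore has t. Togore preserves t here (none of its changes turn any other segment into t), so the proto-segment is *t.
Position 1: Zoranu has z, Togore has y. Togore preserves y here (none of its changes turn any other segment into y), so the proto-segment is *y.
Verify the candidate proto-form against each daughter:
Zoranu: *yutisel > yudisel > zudisel  (by intervocalic voicing, unconditioned shift)
Togore: start from *yutisel.
  rule 1 (vowel merger): yutisel → yutisil
  rule 2: no change — yutisil
  rule 3 (rhotacism): yutisil → yutiril
  rule 4: no change — yutiril
  ⇒ Togore yutiril
*yutisel is the unique common source.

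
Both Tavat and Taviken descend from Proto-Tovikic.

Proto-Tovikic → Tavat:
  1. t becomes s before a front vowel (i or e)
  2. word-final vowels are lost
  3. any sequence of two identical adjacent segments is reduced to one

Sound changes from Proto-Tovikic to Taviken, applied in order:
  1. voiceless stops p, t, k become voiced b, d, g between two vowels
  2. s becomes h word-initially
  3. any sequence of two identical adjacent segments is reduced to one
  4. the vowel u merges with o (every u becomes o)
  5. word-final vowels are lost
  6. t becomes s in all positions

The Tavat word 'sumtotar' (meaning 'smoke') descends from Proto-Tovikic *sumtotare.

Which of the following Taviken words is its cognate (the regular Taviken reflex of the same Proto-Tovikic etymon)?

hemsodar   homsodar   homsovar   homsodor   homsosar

Taviken: start from *sumtotare.
  rule 1 (intervocalic voicing): sumtotare → sumtodare
  rule 2 (debuccalisation): sumtodare → humtodare
  rule 3: no change — humtodare
  rule 4 (vowel merger): humtodare → homtodare
  rule 5 (apocope): homtodare → homtodar
  rule 6 (unconditioned shift): homtodar → homsodar
  ⇒ Taviken homsodar

homsodar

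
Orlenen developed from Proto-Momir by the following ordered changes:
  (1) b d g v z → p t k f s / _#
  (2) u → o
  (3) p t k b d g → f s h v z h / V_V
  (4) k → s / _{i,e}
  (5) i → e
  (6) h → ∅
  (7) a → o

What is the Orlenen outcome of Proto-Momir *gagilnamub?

goelnomop

Orlenen: start from *gagilnamub.
  rule 1 (final devoicing): gagilnamub → gagilnamup
  rule 2 (vowel merger): gagilnamup → gagilnamop
  rule 3 (intervocalic lenition): gagilnamop → gahilnamop
  rule 4: no change — gahilnamop
  rule 5 (vowel merger): gahilnamop → gahelnamop
  rule 6 (h-loss): gahelnamop → gaelnamop
  rule 7 (vowel merger): gaelnamop → goelnomop
  ⇒ Orlenen goelnomop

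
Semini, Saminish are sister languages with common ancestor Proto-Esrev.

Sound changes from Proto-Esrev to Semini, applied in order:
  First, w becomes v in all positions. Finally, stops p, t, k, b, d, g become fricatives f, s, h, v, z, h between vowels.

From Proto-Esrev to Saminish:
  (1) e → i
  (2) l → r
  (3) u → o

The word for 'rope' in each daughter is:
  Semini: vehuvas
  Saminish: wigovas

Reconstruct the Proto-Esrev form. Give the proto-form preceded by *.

*weguvas

Position 2: Semini has e, Saminish has i. Semini preserves e here (none of its changes turn any other segment into e), so the proto-segment is *e.
Position 1: Semini has v, Saminish has w. Saminish preserves w here (none of its changes turn any other segment into w), so the proto-segment is *w.
Position 4: Semini has u, Saminish has o. Semini preserves u here (none of its changes turn any other segment into u), so the proto-segment is *u.
This points to *weguvas. Verify forward in each daughter:
Semini: *weguvas > veguvas > vehuvas  (by unconditioned shift, intervocalic lenition)
Saminish: *weguvas
  weguvas → wiguvas   [vowel merger]
  wiguvas (rule 2 does not apply)
  wiguvas → wigovas   [vowel merger]
  giving Saminish wigovas.
*weguvas is the unique common source.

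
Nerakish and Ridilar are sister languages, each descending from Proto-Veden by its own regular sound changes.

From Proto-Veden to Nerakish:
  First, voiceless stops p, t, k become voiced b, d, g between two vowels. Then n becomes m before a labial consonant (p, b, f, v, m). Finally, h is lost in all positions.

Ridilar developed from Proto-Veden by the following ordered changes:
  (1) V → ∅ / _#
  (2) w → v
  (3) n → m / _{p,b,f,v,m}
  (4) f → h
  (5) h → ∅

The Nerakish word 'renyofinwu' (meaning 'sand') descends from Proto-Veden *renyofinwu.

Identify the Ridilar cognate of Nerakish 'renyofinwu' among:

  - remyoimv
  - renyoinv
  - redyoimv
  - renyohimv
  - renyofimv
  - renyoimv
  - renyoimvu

renyoimv

Ridilar: start from *renyofinwu.
  rule 1 (apocope): renyofinwu → renyofinw
  rule 2 (unconditioned shift): renyofinw → renyofinv
  rule 3 (nasal place assimilation): renyofinv → renyofimv
  rule 4 (unconditioned shift): renyofimv → renyohimv
  rule 5 (h-loss): renyohimv → renyoimv
  ⇒ Ridilar renyoimv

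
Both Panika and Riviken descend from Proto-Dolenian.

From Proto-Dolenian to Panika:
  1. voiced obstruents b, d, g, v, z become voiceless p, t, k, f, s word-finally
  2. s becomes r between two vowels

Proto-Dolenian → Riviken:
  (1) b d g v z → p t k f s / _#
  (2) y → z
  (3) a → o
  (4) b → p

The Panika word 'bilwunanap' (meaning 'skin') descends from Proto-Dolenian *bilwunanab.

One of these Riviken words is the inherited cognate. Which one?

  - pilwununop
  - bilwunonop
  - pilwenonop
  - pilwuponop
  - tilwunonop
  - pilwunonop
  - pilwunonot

pilwunonop

Riviken: *bilwunanab > bilwunanap > bilwunonop > pilwunonop  (by final devoicing, vowel merger, unconditioned shift)
Among the options, 'pilwunonop' alone shows every Riviken change applied in order.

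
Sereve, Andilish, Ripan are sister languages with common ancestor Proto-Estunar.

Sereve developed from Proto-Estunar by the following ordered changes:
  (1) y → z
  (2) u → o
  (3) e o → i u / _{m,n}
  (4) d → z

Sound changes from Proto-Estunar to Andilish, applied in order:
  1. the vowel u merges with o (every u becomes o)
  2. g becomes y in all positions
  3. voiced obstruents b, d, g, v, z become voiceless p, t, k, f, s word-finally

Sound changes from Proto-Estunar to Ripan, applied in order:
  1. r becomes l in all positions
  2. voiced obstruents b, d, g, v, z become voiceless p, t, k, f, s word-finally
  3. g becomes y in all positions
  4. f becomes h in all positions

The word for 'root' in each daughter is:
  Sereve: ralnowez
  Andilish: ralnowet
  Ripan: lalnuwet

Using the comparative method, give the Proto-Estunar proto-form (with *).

Position 5: Sereve has o, Andilish has o, Ripan has u. Ripan preserves u here (none of its changes turn any other segment into u), so the proto-segment is *u.
Position 8: Sereve has z, Andilish has t, Ripan has t. Taking the neighbouring segments as reconstructed: Sereve z could go back to *d or *z or *y; Andilish t could go back to *t or *d; Ripan t could go back to *t or *d — the one source consistent with every daughter is *d.
Verify the candidate proto-form against each daughter:
Sereve: start from *ralnuwed.
  rule 1: no change — ralnuwed
  rule 2 (vowel merger): ralnuwed → ralnowed
  rule 3: no change — ralnowed
  rule 4 (unconditioned shift): ralnowed → ralnowez
  ⇒ Sereve ralnowez
Andilish: *ralnuwed
  ralnuwed → ralnowed   [vowel merger]
  ralnowed (rule 2 does not apply)
  ralnowed → ralnowet   [final devoicing]
  giving Andilish ralnowet.
Ripan: *ralnuwed > lalnuwed > lalnuwet  (by unconditioned shift, final devoicing)
No other proto-form is consistent with every reflex, so the reconstruction is *ralnuwed.

*ralnuwed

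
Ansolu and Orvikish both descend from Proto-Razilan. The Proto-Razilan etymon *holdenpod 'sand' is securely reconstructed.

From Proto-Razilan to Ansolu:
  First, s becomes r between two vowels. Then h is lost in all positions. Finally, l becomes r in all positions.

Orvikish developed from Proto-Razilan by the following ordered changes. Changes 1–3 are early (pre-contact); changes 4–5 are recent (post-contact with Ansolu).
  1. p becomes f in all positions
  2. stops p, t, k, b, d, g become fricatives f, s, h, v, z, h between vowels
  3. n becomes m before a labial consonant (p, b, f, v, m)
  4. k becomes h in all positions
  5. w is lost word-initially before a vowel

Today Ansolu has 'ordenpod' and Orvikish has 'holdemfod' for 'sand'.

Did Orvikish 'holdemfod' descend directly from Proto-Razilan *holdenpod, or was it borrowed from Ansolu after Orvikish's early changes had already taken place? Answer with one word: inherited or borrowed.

If inherited, *holdenpod would pass through all of Orvikish's changes:
Orvikish: *holdenpod
  holdenpod → holdenfod   [unconditioned shift]
  holdenfod (rule 2 does not apply)
  holdenfod → holdemfod   [nasal place assimilation]
  holdemfod (rule 4 does not apply)
  holdemfod (rule 5 does not apply)
  giving Orvikish holdemfod.
If borrowed from Ansolu 'ordenpod' after the early changes, it would undergo only the recent ones:
  rule 4 (unconditioned shift): no change (ordenpod)
  rule 5 (glide loss): no change (ordenpod)
  ⇒ as a loan: ordenpod
Orvikish 'holdemfod' matches the inherited outcome exactly, so it is an inherited cognate, not a loan.

inherited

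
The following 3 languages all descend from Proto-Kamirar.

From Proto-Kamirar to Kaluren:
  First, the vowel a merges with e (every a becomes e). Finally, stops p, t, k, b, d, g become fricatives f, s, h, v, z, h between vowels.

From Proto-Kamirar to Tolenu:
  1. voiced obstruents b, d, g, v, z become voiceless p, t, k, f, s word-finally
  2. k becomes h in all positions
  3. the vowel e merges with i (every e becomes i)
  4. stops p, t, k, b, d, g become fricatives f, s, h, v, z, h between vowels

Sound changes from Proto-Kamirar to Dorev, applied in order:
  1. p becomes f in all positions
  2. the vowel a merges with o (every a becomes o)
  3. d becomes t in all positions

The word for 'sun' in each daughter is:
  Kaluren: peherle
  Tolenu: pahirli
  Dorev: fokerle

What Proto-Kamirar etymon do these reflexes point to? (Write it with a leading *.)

Position 3: Kaluren has h, Tolenu has h, Dorev has k. Dorev preserves k here (none of its changes turn any other segment into k), so the proto-segment is *k.
Position 7: Kaluren has e, Tolenu has i, Dorev has e. Dorev preserves e here (none of its changes turn any other segment into e), so the proto-segment is *e.
Position 4: Kaluren has e, Tolenu has i, Dorev has e. Dorev preserves e here (none of its changes turn any other segment into e), so the proto-segment is *e.
Continuing position by position gives *pakerle; check it forward:
Kaluren: start from *pakerle.
  rule 1 (vowel merger): pakerle → pekerle
  rule 2 (intervocalic lenition): pekerle → peherle
  ⇒ Kaluren peherle
Tolenu: *pakerle
  pakerle (rule 1 does not apply)
  pakerle → paherle   [unconditioned shift]
  paherle → pahirli   [vowel merger]
  pahirli (rule 4 does not apply)
  giving Tolenu pahirli.
Dorev: start from *pakerle.
  rule 1 (unconditioned shift): pakerle → fakerle
  rule 2 (vowel merger): fakerle → fokerle
  rule 3: no change — fokerle
  ⇒ Dorev fokerle
No other proto-form is consistent with every reflex, so the reconstruction is *pakerle.

*pakerle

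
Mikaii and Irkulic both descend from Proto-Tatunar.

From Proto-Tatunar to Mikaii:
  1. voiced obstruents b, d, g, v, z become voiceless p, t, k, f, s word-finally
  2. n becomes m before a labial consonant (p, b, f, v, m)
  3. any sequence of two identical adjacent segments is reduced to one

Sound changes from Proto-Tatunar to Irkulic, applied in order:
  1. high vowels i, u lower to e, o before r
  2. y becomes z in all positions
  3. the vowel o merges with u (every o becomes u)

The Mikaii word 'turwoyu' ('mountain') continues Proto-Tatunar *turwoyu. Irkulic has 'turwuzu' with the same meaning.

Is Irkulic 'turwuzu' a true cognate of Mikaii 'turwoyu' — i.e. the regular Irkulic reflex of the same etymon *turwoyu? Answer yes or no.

Derive the expected Irkulic reflex of *turwoyu:
Irkulic: *turwoyu > torwoyu > torwozu > turwuzu  (by pre-rhotic lowering, unconditioned shift, vowel merger)
Irkulic 'turwuzu' matches the regular reflex exactly, so the pair is cognate.

yes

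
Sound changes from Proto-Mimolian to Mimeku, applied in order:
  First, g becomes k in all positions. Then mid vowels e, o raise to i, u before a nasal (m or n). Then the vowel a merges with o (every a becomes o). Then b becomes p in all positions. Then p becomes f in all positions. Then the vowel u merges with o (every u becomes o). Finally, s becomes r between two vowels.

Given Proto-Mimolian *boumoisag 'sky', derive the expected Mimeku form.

foomoirok

Mimeku: *boumoisag
  boumoisag → boumoisak   [unconditioned shift]
  boumoisak (rule 2 does not apply)
  boumoisak → boumoisok   [vowel merger]
  boumoisok → poumoisok   [unconditioned shift]
  poumoisok → foumoisok   [unconditioned shift]
  foumoisok → foomoisok   [vowel merger]
  foomoisok → foomoirok   [rhotacism]
  giving Mimeku foomoirok.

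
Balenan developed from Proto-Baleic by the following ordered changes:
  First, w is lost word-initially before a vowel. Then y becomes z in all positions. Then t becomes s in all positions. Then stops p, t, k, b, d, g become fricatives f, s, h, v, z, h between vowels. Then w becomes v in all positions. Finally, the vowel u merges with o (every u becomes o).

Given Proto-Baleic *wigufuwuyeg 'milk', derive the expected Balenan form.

Balenan: start from *wigufuwuyeg.
  rule 1 (glide loss): wigufuwuyeg → igufuwuyeg
  rule 2 (unconditioned shift): igufuwuyeg → igufuwuzeg
  rule 3: no change — igufuwuzeg
  rule 4 (intervocalic lenition): igufuwuzeg → ihufuwuzeg
  rule 5 (unconditioned shift): ihufuwuzeg → ihufuvuzeg
  rule 6 (vowel merger): ihufuvuzeg → ihofovozeg
  ⇒ Balenan ihofovozeg

ihofovozeg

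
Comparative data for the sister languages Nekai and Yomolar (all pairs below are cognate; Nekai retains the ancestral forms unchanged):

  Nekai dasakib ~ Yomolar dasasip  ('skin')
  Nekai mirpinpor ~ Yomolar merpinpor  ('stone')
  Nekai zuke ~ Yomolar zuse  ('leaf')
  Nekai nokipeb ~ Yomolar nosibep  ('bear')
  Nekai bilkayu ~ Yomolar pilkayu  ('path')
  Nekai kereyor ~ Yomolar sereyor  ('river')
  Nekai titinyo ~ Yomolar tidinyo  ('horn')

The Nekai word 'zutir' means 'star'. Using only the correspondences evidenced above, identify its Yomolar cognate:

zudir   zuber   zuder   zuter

zuder

titinyo ~ tidinyo — Nekai t corresponds to Yomolar d between vowels (before a front vowel).
mirpinpor ~ merpinpor — Nekai i corresponds to Yomolar e after a consonant, before r.
Applying these to Nekai 'zutir':
  zutir → zudir   (t→d between vowels (before a front vowel))
  zudir → zuder   (i→e after a consonant, before r)
So the Yomolar cognate is 'zuder'.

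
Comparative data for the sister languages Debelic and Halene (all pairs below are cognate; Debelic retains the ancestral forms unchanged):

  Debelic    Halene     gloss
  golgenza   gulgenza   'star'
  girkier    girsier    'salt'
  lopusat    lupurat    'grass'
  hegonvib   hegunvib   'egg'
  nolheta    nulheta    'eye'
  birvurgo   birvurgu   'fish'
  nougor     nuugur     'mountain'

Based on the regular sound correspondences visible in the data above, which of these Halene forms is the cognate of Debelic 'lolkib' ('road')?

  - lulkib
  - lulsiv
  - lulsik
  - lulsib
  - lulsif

golgenza ~ gulgenza, nolheta ~ nulheta — Debelic o corresponds to Halene u after a consonant, before a consonant other than r, m, n, p, b, f, v.
girkier ~ girsier — Debelic k corresponds to Halene s after a consonant, before a front vowel.
Applying these to Debelic 'lolkib':
  lolkib → lulkib   (o→u after a consonant, before a consonant other than r, m, n, p, b, f, v)
  lulkib → lulsib   (k→s after a consonant, before a front vowel)
So the Halene cognate is 'lulsib'.

lulsib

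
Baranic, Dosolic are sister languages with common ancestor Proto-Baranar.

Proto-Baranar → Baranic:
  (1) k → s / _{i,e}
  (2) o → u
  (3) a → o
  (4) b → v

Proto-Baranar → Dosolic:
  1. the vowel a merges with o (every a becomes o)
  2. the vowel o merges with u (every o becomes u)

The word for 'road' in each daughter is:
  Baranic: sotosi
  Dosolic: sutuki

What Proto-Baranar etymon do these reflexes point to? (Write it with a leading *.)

Position 5: Baranic has s, Dosolic has k. Dosolic preserves k here (none of its changes turn any other segment into k), so the proto-segment is *k.
Position 2: Baranic has o, Dosolic has u. In Baranic, o can only continue *a, so the proto-segment is *a.
Continuing position by position gives *sataki; check it forward:
Baranic: *sataki
  sataki → satasi   [palatalisation]
  satasi (rule 2 does not apply)
  satasi → sotosi   [vowel merger]
  sotosi (rule 4 does not apply)
  giving Baranic sotosi.
Dosolic: *sataki
  sataki → sotoki   [vowel merger]
  sotoki → sutuki   [vowel merger]
  giving Dosolic sutuki.
Only *sataki yields all of Baranic sotosi, Dosolic sutuki.

*sataki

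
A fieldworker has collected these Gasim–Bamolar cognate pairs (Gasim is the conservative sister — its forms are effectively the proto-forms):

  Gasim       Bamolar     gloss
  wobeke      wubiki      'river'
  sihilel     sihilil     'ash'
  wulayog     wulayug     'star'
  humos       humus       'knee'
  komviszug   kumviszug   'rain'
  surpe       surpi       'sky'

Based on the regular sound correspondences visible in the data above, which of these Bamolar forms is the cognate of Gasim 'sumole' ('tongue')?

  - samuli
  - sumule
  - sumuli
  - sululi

sumuli

wulayog ~ wulayug, humos ~ humus — Gasim o corresponds to Bamolar u after a consonant, before a consonant other than r, m, n, p, b, f, v.
wobeke ~ wubiki, surpe ~ surpi — Gasim e corresponds to Bamolar i word-finally.
Applying these to Gasim 'sumole':
  sumole → sumule   (o→u after a consonant, before a consonant other than r, m, n, p, b, f, v)
  sumule → sumuli   (e→i word-finally)
So the Bamolar cognate is 'sumuli'.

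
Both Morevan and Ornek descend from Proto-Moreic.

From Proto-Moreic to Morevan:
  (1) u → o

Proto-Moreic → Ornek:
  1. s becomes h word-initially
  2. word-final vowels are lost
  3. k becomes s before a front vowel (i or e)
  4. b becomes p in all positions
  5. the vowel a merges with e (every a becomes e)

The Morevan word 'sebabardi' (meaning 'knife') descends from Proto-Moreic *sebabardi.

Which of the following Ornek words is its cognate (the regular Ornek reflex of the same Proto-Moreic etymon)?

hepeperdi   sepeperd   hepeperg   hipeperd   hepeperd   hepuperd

hepeperd

Ornek: start from *sebabardi.
  rule 1 (debuccalisation): sebabardi → hebabardi
  rule 2 (apocope): hebabardi → hebabard
  rule 3: no change — hebabard
  rule 4 (unconditioned shift): hebabard → hepapard
  rule 5 (vowel merger): hepapard → hepeperd
  ⇒ Ornek hepeperd
Among the options, 'hepeperd' alone shows every Ornek change applied in order.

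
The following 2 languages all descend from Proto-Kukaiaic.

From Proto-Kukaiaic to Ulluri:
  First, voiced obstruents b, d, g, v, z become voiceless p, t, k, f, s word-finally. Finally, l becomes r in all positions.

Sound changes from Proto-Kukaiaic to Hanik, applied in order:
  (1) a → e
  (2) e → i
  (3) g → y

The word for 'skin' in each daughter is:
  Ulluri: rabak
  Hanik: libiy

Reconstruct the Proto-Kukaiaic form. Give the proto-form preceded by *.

*labag

Position 4: Ulluri has a, Hanik has i. Ulluri preserves a here (none of its changes turn any other segment into a), so the proto-segment is *a.
Position 1: Ulluri has r, Hanik has l. Hanik preserves l here (none of its changes turn any other segment into l), so the proto-segment is *l.
This points to *labag. Verify forward in each daughter:
Ulluri: *labag
  labag → labak   [final devoicing]
  labak → rabak   [unconditioned shift]
  giving Ulluri rabak.
Hanik: *labag > lebeg > libig > libiy  (by vowel merger, vowel merger, unconditioned shift)
Only *labag yields all of Ulluri rabak, Hanik libiy.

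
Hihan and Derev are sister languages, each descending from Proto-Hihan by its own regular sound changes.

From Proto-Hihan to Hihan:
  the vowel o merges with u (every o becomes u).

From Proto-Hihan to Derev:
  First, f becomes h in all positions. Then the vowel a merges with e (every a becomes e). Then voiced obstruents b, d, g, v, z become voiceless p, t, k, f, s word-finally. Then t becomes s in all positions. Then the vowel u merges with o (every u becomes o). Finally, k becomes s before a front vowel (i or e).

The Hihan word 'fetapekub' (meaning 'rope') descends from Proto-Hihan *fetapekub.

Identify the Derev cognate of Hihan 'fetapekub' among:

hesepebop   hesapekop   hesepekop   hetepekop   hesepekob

hesepekop

Derev: *fetapekub > hetapekub > hetepekub > hetepekup > hesepekup > hesepekop  (by unconditioned shift, vowel merger, final devoicing, unconditioned shift, vowel merger)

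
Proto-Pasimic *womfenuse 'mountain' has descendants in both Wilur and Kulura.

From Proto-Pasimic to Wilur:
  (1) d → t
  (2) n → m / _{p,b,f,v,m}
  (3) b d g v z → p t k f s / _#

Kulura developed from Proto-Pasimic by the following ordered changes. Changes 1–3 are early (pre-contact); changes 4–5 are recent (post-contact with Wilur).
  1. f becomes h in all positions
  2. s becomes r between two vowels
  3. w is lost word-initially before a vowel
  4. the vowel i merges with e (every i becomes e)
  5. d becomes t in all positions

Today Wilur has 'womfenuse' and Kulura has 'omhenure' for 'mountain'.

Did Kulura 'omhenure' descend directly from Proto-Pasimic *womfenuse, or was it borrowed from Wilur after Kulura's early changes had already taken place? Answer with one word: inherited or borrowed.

If inherited, *womfenuse would pass through all of Kulura's changes:
Kulura: start from *womfenuse.
  rule 1 (unconditioned shift): womfenuse → womhenuse
  rule 2 (rhotacism): womhenuse → womhenure
  rule 3 (glide loss): womhenure → omhenure
  rule 4: no change — omhenure
  rule 5: no change — omhenure
  ⇒ Kulura omhenure
If borrowed from Wilur 'womfenuse' after the early changes, it would undergo only the recent ones:
  rule 4 (vowel merger): no change (womfenuse)
  rule 5 (unconditioned shift): no change (womfenuse)
  ⇒ as a loan: womfenuse
Kulura 'omhenure' matches the inherited outcome exactly, so it is an inherited cognate, not a loan.

inherited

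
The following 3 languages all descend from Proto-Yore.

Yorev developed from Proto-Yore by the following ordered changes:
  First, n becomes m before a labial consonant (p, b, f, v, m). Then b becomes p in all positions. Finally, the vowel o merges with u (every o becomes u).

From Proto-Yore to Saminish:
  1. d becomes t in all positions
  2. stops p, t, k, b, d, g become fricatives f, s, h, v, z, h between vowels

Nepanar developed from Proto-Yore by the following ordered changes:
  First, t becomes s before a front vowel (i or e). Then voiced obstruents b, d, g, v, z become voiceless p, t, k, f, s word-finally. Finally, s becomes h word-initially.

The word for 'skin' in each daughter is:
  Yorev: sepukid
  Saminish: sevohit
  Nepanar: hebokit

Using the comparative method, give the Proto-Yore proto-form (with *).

Position 5: Yorev has k, Saminish has h, Nepanar has k. Yorev preserves k here (none of its changes turn any other segment into k), so the proto-segment is *k.
Position 1: Yorev has s, Saminish has s, Nepanar has h. Yorev preserves s here (none of its changes turn any other segment into s), so the proto-segment is *s.
Verify the candidate proto-form against each daughter:
Yorev: *sebokid > sepokid > sepukid  (by unconditioned shift, vowel merger)
Saminish: *sebokid > sebokit > sevohit  (by unconditioned shift, intervocalic lenition)
Nepanar: *sebokid
  sebokid (rule 1 does not apply)
  sebokid → sebokit   [final devoicing]
  sebokit → hebokit   [debuccalisation]
  giving Nepanar hebokit.
*sebokid is the unique common source.

*sebokid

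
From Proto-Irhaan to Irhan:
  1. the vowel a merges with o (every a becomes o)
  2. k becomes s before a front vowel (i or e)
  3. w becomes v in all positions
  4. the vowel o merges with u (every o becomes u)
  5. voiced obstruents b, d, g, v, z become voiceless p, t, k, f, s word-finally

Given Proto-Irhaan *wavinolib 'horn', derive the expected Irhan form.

vuvinulip

Irhan: *wavinolib
  wavinolib → wovinolib   [vowel merger]
  wovinolib (rule 2 does not apply)
  wovinolib → vovinolib   [unconditioned shift]
  vovinolib → vuvinulib   [vowel merger]
  vuvinulib → vuvinulip   [final devoicing]
  giving Irhan vuvinulip.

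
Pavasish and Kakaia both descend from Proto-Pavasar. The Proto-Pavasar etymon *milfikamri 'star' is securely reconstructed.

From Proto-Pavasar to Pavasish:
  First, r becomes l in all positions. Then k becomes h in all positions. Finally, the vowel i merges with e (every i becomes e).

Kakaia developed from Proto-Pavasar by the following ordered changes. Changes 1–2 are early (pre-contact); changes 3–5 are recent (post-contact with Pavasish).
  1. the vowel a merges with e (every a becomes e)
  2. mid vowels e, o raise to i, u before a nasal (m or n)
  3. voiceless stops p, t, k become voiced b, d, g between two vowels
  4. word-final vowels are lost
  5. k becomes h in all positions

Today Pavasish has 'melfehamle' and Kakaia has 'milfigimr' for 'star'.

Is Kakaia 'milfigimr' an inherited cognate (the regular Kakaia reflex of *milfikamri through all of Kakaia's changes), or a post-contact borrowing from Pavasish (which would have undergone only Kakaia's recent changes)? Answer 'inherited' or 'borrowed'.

inherited

If inherited, *milfikamri would pass through all of Kakaia's changes:
Kakaia: start from *milfikamri.
  rule 1 (vowel merger): milfikamri → milfikemri
  rule 2 (pre-nasal raising): milfikemri → milfikimri
  rule 3 (intervocalic voicing): milfikimri → milfigimri
  rule 4 (apocope): milfigimri → milfigimr
  rule 5: no change — milfigimr
  ⇒ Kakaia milfigimr
If borrowed from Pavasish 'melfehamle' after the early changes, it would undergo only the recent ones:
  rule 3 (intervocalic voicing): no change (melfehamle)
  rule 4 (apocope): melfehamle → melfehaml
  rule 5 (unconditioned shift): no change (melfehaml)
  ⇒ as a loan: melfehaml
Kakaia 'milfigimr' matches the inherited outcome exactly, so it is an inherited cognate, not a loan.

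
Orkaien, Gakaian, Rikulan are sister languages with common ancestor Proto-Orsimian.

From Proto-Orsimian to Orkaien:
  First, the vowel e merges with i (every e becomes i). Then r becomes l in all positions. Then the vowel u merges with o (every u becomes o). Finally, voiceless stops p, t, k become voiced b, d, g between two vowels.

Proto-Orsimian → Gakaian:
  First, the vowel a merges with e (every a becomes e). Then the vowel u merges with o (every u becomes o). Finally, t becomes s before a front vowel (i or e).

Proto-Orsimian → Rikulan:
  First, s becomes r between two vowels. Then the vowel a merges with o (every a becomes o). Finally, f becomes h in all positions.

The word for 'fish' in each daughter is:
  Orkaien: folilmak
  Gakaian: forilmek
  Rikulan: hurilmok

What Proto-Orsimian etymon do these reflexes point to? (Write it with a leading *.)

*furilmak

Position 3: Orkaien has l, Gakaian has r, Rikulan has r. Gakaian preserves r here (none of its changes turn any other segment into r), so the proto-segment is *r.
Position 1: Orkaien has f, Gakaian has f, Rikulan has h. Orkaien preserves f here (none of its changes turn any other segment into f), so the proto-segment is *f.
Position 2: Orkaien has o, Gakaian has o, Rikulan has u. Rikulan preserves u here (none of its changes turn any other segment into u), so the proto-segment is *u.
Verify the candidate proto-form against each daughter:
Orkaien: start from *furilmak.
  rule 1: no change — furilmak
  rule 2 (unconditioned shift): furilmak → fulilmak
  rule 3 (vowel merger): fulilmak → folilmak
  rule 4: no change — folilmak
  ⇒ Orkaien folilmak
Gakaian: start from *furilmak.
  rule 1 (vowel merger): furilmak → furilmek
  rule 2 (vowel merger): furilmek → forilmek
  rule 3: no change — forilmek
  ⇒ Gakaian forilmek
Rikulan: *furilmak
  furilmak (rule 1 does not apply)
  furilmak → furilmok   [vowel merger]
  furilmok → hurilmok   [unconditioned shift]
  giving Rikulan hurilmok.
No other proto-form is consistent with every reflex, so the reconstruction is *furilmak.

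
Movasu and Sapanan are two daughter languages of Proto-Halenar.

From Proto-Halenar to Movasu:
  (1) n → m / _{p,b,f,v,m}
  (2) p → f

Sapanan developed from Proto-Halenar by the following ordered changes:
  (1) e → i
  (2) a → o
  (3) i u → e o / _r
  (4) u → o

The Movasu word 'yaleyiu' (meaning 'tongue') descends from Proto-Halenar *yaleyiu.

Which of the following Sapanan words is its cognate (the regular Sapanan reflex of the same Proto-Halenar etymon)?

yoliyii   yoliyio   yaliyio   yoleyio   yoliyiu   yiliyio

yoliyio

Sapanan: start from *yaleyiu.
  rule 1 (vowel merger): yaleyiu → yaliyiu
  rule 2 (vowel merger): yaliyiu → yoliyiu
  rule 3: no change — yoliyiu
  rule 4 (vowel merger): yoliyiu → yoliyio
  ⇒ Sapanan yoliyio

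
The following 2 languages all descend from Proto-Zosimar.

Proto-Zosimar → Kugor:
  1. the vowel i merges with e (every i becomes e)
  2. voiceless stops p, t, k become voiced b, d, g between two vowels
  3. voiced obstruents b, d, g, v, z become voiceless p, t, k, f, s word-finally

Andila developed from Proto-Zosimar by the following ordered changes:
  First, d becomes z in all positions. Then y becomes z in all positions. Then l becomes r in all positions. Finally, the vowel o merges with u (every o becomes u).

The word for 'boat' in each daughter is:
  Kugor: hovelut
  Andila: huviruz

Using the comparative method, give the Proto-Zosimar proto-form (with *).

Position 7: Kugor has t, Andila has z. Taking the neighbouring segments as reconstructed: Kugor t could go back to *t or *d; Andila z could go back to *d or *z or *y — the one source consistent with every daughter is *d.
Position 2: Kugor has o, Andila has u. Kugor preserves o here (none of its changes turn any other segment into o), so the proto-segment is *o.
Position 4: Kugor has e, Andila has i. Andila preserves i here (none of its changes turn any other segment into i), so the proto-segment is *i.
This points to *hovilud. Verify forward in each daughter:
Kugor: *hovilud
  hovilud → hovelud   [vowel merger]
  hovelud (rule 2 does not apply)
  hovelud → hovelut   [final devoicing]
  giving Kugor hovelut.
Andila: *hovilud > hoviluz > hoviruz > huviruz  (by unconditioned shift, unconditioned shift, vowel merger)
No other proto-form is consistent with every reflex, so the reconstruction is *hovilud.

*hovilud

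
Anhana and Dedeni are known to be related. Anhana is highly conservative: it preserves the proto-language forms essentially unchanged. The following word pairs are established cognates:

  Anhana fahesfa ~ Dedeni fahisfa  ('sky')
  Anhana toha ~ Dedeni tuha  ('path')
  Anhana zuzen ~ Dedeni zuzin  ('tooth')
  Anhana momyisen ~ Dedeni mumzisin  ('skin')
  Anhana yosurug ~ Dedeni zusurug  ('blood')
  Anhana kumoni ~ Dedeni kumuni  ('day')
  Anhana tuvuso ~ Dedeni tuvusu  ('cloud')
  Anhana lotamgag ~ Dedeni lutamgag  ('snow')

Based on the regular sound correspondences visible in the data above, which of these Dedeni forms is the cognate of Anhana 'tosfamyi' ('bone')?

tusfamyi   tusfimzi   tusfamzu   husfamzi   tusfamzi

toha ~ tuha, yosurug ~ zusurug — Anhana o corresponds to Dedeni u after a consonant, before a consonant other than r, m, n, p, b, f, v.
momyisen ~ mumzisin — Anhana y corresponds to Dedeni z after a consonant, before a front vowel.
Applying these to Anhana 'tosfamyi':
  tosfamyi → tusfamyi   (o→u after a consonant, before a consonant other than r, m, n, p, b, f, v)
  tusfamyi → tusfamzi   (y→z after a consonant, before a front vowel)
So the Dedeni cognate is 'tusfamzi'.

tusfamzi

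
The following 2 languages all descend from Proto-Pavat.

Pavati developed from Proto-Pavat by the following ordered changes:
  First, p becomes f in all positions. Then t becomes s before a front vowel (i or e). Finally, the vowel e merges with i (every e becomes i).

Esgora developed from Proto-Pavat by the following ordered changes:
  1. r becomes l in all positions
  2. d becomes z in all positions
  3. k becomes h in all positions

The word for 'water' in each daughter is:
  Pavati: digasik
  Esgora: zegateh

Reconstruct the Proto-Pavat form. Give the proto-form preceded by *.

Position 1: Pavati has d, Esgora has z. Pavati preserves d here (none of its changes turn any other segment into d), so the proto-segment is *d.
Position 5: Pavati has s, Esgora has t. Esgora preserves t here (none of its changes turn any other segment into t), so the proto-segment is *t.
Continuing position by position gives *degatek; check it forward:
Pavati: start from *degatek.
  rule 1: no change — degatek
  rule 2 (palatalisation): degatek → degasek
  rule 3 (vowel merger): degasek → digasik
  ⇒ Pavati digasik
Esgora: start from *degatek.
  rule 1: no change — degatek
  rule 2 (unconditioned shift): degatek → zegatek
  rule 3 (unconditioned shift): zegatek → zegateh
  ⇒ Esgora zegateh
Only *degatek yields all of Pavati digasik, Esgora zegateh.

*degatek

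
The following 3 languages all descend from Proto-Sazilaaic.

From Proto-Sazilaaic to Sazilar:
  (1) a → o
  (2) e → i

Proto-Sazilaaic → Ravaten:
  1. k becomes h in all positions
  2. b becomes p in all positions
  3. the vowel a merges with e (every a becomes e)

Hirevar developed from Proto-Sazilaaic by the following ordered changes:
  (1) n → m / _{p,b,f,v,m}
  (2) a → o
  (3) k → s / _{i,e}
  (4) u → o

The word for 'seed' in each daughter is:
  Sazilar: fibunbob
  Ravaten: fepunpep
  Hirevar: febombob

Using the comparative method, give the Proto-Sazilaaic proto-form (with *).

Position 7: Sazilar has o, Ravaten has e, Hirevar has o. Taking the neighbouring segments as reconstructed: Sazilar o could go back to *a or *o; Ravaten e could go back to *a or *e; Hirevar o could go back to *a or *o or *u — the one source consistent with every daughter is *a.
Position 6: Sazilar has b, Ravaten has p, Hirevar has b. Sazilar preserves b here (none of its changes turn any other segment into b), so the proto-segment is *b.
Position 4: Sazilar has u, Ravaten has u, Hirevar has o. Sazilar preserves u here (none of its changes turn any other segment into u), so the proto-segment is *u.
This points to *febunbab. Verify forward in each daughter:
Sazilar: *febunbab
  febunbab → febunbob   [vowel merger]
  febunbob → fibunbob   [vowel merger]
  giving Sazilar fibunbob.
Ravaten: start from *febunbab.
  rule 1: no change — febunbab
  rule 2 (unconditioned shift): febunbab → fepunpap
  rule 3 (vowel merger): fepunpap → fepunpep
  ⇒ Ravaten fepunpep
Hirevar: start from *febunbab.
  rule 1 (nasal place assimilation): febunbab → febumbab
  rule 2 (vowel merger): febumbab → febumbob
  rule 3: no change — febumbob
  rule 4 (vowel merger): febumbob → febombob
  ⇒ Hirevar febombob
Only *febunbab yields all of Sazilar fibunbob, Ravaten fepunpep, Hirevar febombob.

*febunbab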